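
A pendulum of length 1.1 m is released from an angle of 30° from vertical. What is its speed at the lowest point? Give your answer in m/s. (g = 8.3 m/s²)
h = L(1 − cosθ) = 1.1(1 − cos30°) = 0.147372 m
v = √(2gh) = √(2·8.3·0.147372) = 1.564 m/s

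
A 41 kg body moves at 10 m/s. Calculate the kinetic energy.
KE = ½mv² = ½(41)(10)² = 2050.0 J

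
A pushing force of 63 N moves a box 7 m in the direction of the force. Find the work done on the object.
W = F·d = (63)(7) = 441.0 J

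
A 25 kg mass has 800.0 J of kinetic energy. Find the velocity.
v = √(2·KE/m) = √(2·800.0/25) = 8.0 m/s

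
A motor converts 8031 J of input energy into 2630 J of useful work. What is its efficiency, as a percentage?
η = W_out/W_in = 2630/8031 = 32.75%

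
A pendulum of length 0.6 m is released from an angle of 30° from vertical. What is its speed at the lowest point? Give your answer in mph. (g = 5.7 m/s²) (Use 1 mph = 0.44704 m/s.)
h = L(1 − cosθ) = 0.6(1 − cos30°) = 0.0803848 m
v = √(2gh) = √(2·5.7·0.0803848) = 0.957281 m/s = 2.141 mph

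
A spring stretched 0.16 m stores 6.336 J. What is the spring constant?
k = 2·PE/x² = 2·6.336/(0.16)² = 495.0 N/m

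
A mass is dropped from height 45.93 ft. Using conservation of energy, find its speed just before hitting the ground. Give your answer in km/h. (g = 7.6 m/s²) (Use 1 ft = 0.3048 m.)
Convert to SI: h = 13.9995 m
mgh = ½mv² ⇒ v = √(2gh) = √(2·7.6·13.9995) = 14.5874 m/s = 52.51 km/h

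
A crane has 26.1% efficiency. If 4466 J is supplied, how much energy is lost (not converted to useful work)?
W_lost = W_in(1 − η) = 4466·(1 − 0.261) = 3300 J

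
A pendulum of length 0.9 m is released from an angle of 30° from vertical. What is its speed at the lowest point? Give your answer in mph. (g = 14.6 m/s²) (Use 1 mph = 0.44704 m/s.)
h = L(1 − cosθ) = 0.9(1 − cos30°) = 0.120577 m
v = √(2gh) = √(2·14.6·0.120577) = 1.87639 m/s = 4.197 mph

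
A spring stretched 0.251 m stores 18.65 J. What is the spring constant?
k = 2·PE/x² = 2·18.65/(0.251)² = 592.1 N/m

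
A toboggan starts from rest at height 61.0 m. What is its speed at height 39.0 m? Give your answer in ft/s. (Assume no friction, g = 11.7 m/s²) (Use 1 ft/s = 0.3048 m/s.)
mgh₁ = mgh₂ + ½mv² ⇒ v = √(2g(h₁−h₂)) = √(2·11.7·22.0) = 22.6892 m/s = 74.44 ft/s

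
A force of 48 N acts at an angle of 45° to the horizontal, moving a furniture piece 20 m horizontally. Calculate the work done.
W = F·d·cosθ = (48)(20)cos(45°) = 678.8 J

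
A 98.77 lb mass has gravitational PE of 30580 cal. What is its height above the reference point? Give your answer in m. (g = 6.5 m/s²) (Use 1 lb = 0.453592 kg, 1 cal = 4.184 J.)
Convert to SI: m = 44.8013 kg, PE = 127947 J
h = PE/(mg) = 127947/(44.8013·6.5) = 439.4 m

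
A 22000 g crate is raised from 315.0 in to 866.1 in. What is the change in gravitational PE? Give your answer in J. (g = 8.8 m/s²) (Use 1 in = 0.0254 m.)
Convert to SI: m = 22.0 kg, Δh = 13.9979 m
ΔPE = mgΔh = (22.0)(8.8)(13.9979) = 2710 J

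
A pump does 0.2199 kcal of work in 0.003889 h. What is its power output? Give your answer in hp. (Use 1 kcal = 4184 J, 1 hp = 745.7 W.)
Convert to SI: W = 920.062 J, t = 14.0004 s
P = W/t = 920.062/14.0004 = 65.7168 W = 0.08813 hp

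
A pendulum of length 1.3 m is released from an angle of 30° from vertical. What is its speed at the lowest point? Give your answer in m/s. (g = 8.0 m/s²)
h = L(1 − cosθ) = 1.3(1 − cos30°) = 0.174167 m
v = √(2gh) = √(2·8.0·0.174167) = 1.669 m/s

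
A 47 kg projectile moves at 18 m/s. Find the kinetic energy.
KE = ½mv² = ½(47)(18)² = 7614.0 J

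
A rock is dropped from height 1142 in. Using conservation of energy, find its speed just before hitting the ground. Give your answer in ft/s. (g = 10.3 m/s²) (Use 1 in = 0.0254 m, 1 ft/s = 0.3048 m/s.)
Convert to SI: h = 29.0068 m
mgh = ½mv² ⇒ v = √(2gh) = √(2·10.3·29.0068) = 24.4446 m/s = 80.2 ft/s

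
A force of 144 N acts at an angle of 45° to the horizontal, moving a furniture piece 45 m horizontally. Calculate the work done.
W = F·d·cosθ = (144)(45)cos(45°) = 4582 J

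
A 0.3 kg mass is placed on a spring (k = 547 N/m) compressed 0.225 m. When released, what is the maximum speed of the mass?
½kx² = ½mv² ⇒ v = x√(k/m) = (0.225)√(547/0.3) = 9.608 m/s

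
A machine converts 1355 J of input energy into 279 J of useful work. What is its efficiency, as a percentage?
η = W_out/W_in = 279/1355 = 20.59%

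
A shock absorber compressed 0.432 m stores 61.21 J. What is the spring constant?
k = 2·PE/x² = 2·61.21/(0.432)² = 656.0 N/m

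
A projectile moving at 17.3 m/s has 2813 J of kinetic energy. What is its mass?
m = 2·KE/v² = 2·2813/(17.3)² = 18.8 kg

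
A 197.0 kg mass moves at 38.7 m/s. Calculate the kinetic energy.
KE = ½mv² = ½(197.0)(38.7)² = 147500 J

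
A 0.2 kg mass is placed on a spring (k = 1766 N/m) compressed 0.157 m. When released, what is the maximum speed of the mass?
½kx² = ½mv² ⇒ v = x√(k/m) = (0.157)√(1766/0.2) = 14.75 m/s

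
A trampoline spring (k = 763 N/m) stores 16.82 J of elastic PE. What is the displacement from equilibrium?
x = √(2·PE/k) = √(2·16.82/763) = 0.21 m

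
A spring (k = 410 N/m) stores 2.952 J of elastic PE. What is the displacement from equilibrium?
x = √(2·PE/k) = √(2·2.952/410) = 0.12 m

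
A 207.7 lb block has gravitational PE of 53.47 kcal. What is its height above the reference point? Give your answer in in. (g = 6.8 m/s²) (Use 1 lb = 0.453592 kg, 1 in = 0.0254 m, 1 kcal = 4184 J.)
Convert to SI: m = 94.2111 kg, PE = 223718 J
h = PE/(mg) = 223718/(94.2111·6.8) = 349.214 m = 13750 in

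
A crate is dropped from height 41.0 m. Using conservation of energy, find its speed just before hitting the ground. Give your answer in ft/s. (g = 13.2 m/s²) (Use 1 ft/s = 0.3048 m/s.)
mgh = ½mv² ⇒ v = √(2gh) = √(2·13.2·41.0) = 32.8998 m/s = 107.9 ft/s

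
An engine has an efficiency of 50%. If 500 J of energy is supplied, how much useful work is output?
W_out = η·W_in = 0.5·500 = 250.0 J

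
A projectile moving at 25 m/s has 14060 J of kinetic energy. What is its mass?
m = 2·KE/v² = 2·14060/(25)² = 44.99 kg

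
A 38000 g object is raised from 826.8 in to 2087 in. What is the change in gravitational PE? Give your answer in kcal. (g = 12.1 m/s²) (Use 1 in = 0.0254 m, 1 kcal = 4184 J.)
Convert to SI: m = 38.0 kg, Δh = 32.0091 m
ΔPE = mgΔh = (38.0)(12.1)(32.0091) = 14717.8 J = 3.518 kcal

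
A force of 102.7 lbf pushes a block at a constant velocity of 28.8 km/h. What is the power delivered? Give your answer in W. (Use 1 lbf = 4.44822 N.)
Convert to SI: F = 456.832 N, v = 8.0 m/s
P = Fv = (456.832)(8.0) = 3655 W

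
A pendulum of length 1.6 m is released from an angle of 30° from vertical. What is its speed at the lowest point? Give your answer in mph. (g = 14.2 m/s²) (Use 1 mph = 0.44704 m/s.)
h = L(1 − cosθ) = 1.6(1 − cos30°) = 0.214359 m
v = √(2gh) = √(2·14.2·0.214359) = 2.46735 m/s = 5.519 mph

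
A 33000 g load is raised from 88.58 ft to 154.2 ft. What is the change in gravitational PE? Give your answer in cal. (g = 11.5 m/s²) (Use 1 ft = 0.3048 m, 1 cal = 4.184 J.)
Convert to SI: m = 33.0 kg, Δh = 20.001 m
ΔPE = mgΔh = (33.0)(11.5)(20.001) = 7590.37 J = 1814 cal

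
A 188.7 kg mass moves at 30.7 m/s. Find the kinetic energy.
KE = ½mv² = ½(188.7)(30.7)² = 88920 J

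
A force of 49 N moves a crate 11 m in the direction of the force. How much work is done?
W = F·d = (49)(11) = 539.0 J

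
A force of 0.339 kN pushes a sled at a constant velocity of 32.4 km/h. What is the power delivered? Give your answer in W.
Convert to SI: F = 339.0 N, v = 9.0 m/s
P = Fv = (339.0)(9.0) = 3051 W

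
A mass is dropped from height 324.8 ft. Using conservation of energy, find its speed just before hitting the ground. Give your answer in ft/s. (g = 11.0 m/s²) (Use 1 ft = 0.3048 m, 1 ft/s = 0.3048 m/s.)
Convert to SI: h = 98.999 m
mgh = ½mv² ⇒ v = √(2gh) = √(2·11.0·98.999) = 46.6688 m/s = 153.1 ft/s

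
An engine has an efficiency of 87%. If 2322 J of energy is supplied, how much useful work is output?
W_out = η·W_in = 0.87·2322 = 2020.14 J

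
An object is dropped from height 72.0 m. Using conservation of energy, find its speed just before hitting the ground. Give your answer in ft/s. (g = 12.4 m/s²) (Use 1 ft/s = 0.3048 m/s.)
mgh = ½mv² ⇒ v = √(2gh) = √(2·12.4·72.0) = 42.2564 m/s = 138.6 ft/s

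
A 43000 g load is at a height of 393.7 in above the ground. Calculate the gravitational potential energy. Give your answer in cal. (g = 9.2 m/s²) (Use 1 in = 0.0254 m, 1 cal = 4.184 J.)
Convert to SI: m = 43.0 kg, h = 9.99998 m
PE = mgh = (43.0)(9.2)(9.99998) = 3955.99 J = 945.5 cal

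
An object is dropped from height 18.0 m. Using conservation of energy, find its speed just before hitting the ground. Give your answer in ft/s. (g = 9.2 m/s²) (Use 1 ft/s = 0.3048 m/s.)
mgh = ½mv² ⇒ v = √(2gh) = √(2·9.2·18.0) = 18.1989 m/s = 59.71 ft/s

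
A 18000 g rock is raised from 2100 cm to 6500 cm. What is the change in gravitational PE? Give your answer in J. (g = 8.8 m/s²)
Convert to SI: m = 18.0 kg, Δh = 44.0 m
ΔPE = mgΔh = (18.0)(8.8)(44.0) = 6970 J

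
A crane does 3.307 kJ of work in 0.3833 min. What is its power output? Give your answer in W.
Convert to SI: W = 3307.0 J, t = 22.998 s
P = W/t = 3307.0/22.998 = 143.8 W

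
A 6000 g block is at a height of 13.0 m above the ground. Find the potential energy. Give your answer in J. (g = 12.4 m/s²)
Convert to SI: m = 6.0 kg, h = 13.0 m
PE = mgh = (6.0)(12.4)(13.0) = 967.2 J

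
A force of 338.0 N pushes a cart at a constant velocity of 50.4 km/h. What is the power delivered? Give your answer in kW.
Convert to SI: F = 338.0 N, v = 14.0 m/s
P = Fv = (338.0)(14.0) = 4732.0 W = 4.732 kW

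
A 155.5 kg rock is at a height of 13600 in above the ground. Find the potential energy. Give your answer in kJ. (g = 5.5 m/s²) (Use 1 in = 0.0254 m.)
Convert to SI: m = 155.5 kg, h = 345.44 m
PE = mgh = (155.5)(5.5)(345.44) = 295438 J = 295.4 kJ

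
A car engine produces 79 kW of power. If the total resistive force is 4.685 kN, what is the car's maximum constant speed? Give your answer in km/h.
Convert to SI: F = 4685.0 N
P = Fv ⇒ v = P/F = 79000 W/4685.0 N = 16.8623 m/s = 60.7 km/h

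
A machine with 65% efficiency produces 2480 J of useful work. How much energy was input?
W_in = W_out/η = 2480/0.65 = 3815 J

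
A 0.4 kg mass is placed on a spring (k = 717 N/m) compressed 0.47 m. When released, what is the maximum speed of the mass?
½kx² = ½mv² ⇒ v = x√(k/m) = (0.47)√(717/0.4) = 19.9 m/s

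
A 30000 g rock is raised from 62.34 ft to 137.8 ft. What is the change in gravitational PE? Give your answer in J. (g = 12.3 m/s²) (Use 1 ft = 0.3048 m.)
Convert to SI: m = 30.0 kg, Δh = 23.0002 m
ΔPE = mgΔh = (30.0)(12.3)(23.0002) = 8487 J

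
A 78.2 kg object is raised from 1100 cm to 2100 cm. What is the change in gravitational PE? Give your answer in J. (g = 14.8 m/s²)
Convert to SI: m = 78.2 kg, Δh = 10.0 m
ΔPE = mgΔh = (78.2)(14.8)(10.0) = 11570 J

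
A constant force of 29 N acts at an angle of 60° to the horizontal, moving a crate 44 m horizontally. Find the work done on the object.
W = F·d·cosθ = (29)(44)cos(60°) = 638.0 J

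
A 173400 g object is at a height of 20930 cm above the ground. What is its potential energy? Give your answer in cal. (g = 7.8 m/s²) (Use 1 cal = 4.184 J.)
Convert to SI: m = 173.4 kg, h = 209.3 m
PE = mgh = (173.4)(7.8)(209.3) = 283082 J = 67660 cal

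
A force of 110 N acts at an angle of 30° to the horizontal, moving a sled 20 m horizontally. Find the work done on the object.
W = F·d·cosθ = (110)(20)cos(30°) = 1905 J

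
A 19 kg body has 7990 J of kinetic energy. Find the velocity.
v = √(2·KE/m) = √(2·7990/19) = 29.0 m/s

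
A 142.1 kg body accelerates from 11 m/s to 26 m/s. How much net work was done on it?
W = ΔKE = ½m(v₂² − v₁²) = ½(142.1)(26² − 11²) = 39432.75 J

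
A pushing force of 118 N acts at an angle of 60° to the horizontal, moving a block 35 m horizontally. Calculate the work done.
W = F·d·cosθ = (118)(35)cos(60°) = 2065 J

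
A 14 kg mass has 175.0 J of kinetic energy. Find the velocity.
v = √(2·KE/m) = √(2·175.0/14) = 5.0 m/s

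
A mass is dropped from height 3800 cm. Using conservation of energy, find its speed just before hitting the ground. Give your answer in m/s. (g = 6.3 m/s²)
Convert to SI: h = 38.0 m
mgh = ½mv² ⇒ v = √(2gh) = √(2·6.3·38.0) = 21.88 m/s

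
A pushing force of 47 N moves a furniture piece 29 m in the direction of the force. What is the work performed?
W = F·d = (47)(29) = 1363 J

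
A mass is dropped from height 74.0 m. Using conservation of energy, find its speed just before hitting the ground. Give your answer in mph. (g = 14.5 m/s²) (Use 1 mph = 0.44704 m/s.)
mgh = ½mv² ⇒ v = √(2gh) = √(2·14.5·74.0) = 46.3249 m/s = 103.6 mph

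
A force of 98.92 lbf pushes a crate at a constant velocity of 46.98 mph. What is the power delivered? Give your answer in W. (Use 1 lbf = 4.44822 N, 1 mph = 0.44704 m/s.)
Convert to SI: F = 440.018 N, v = 21.0019 m/s
P = Fv = (440.018)(21.0019) = 9241 W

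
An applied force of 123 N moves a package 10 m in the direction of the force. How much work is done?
W = F·d = (123)(10) = 1230 J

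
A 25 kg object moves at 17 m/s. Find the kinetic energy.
KE = ½mv² = ½(25)(17)² = 3612.5 J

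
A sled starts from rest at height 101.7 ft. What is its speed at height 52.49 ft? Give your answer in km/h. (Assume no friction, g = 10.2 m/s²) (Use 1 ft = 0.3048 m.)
Convert to SI: h₁−h₂ = 14.9992 m
mgh₁ = mgh₂ + ½mv² ⇒ v = √(2g(h₁−h₂)) = √(2·10.2·14.9992) = 17.4924 m/s = 62.97 km/h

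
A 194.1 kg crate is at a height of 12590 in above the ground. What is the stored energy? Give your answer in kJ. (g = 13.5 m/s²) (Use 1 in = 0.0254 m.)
Convert to SI: m = 194.1 kg, h = 319.786 m
PE = mgh = (194.1)(13.5)(319.786) = 837951 J = 838.0 kJ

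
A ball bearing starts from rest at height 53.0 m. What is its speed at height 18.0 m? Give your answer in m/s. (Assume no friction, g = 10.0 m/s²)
mgh₁ = mgh₂ + ½mv² ⇒ v = √(2g(h₁−h₂)) = √(2·10.0·35.0) = 26.46 m/s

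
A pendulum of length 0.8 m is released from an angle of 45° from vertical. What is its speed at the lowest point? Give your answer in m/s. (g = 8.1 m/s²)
h = L(1 − cosθ) = 0.8(1 − cos45°) = 0.234315 m
v = √(2gh) = √(2·8.1·0.234315) = 1.948 m/s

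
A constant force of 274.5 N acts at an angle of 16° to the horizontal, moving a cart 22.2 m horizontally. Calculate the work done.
W = F·d·cosθ = (274.5)(22.2)cos(16°) = 5858 J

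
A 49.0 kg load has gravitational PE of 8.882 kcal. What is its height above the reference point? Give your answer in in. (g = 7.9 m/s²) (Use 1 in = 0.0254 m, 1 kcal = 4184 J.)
Convert to SI: m = 49.0 kg, PE = 37162.3 J
h = PE/(mg) = 37162.3/(49.0·7.9) = 96.0018 m = 3780 in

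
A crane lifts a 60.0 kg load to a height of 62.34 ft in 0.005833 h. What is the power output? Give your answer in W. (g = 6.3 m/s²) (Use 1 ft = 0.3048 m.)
Convert to SI: m = 60.0 kg, h = 19.0012 m, t = 20.9988 s
P = mgh/t = (60.0)(6.3)(19.0012)/20.9988 = 342.0 W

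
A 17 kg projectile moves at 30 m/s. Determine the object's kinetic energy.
KE = ½mv² = ½(17)(30)² = 7650.0 J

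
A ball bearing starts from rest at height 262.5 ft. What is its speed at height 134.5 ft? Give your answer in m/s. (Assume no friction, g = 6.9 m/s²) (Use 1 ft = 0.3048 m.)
Convert to SI: h₁−h₂ = 39.0144 m
mgh₁ = mgh₂ + ½mv² ⇒ v = √(2g(h₁−h₂)) = √(2·6.9·39.0144) = 23.2 m/s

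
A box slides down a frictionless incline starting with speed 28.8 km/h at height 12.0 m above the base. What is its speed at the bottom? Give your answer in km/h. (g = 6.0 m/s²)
Convert to SI: v₀ = 8.0 m/s, h = 12.0 m
½mv₀² + mgh = ½mv² ⇒ v = √(v₀² + 2gh) = √(8.0² + 2·6.0·12.0) = 14.4222 m/s = 51.92 km/h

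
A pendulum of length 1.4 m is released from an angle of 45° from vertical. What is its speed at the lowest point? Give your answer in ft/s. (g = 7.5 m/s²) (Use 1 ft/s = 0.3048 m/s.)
h = L(1 − cosθ) = 1.4(1 − cos45°) = 0.410051 m
v = √(2gh) = √(2·7.5·0.410051) = 2.48007 m/s = 8.137 ft/s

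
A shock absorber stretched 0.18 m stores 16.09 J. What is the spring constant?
k = 2·PE/x² = 2·16.09/(0.18)² = 993.2 N/m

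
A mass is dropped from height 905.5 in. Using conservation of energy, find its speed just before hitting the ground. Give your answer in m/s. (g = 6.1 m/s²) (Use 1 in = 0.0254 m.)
Convert to SI: h = 22.9997 m
mgh = ½mv² ⇒ v = √(2gh) = √(2·6.1·22.9997) = 16.75 m/s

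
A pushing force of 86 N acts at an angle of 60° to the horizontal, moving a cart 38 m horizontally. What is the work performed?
W = F·d·cosθ = (86)(38)cos(60°) = 1634 J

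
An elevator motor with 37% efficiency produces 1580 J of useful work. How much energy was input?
W_in = W_out/η = 1580/0.37 = 4270 J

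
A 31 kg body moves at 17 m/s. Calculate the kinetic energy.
KE = ½mv² = ½(31)(17)² = 4479.5 J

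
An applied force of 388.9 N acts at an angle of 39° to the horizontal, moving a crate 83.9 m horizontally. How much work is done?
W = F·d·cosθ = (388.9)(83.9)cos(39°) = 25360 J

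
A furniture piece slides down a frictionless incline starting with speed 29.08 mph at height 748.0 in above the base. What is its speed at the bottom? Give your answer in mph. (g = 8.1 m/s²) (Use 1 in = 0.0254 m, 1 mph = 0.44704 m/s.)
Convert to SI: v₀ = 12.9999 m/s, h = 18.9992 m
½mv₀² + mgh = ½mv² ⇒ v = √(v₀² + 2gh) = √(12.9999² + 2·8.1·18.9992) = 21.8354 m/s = 48.84 mph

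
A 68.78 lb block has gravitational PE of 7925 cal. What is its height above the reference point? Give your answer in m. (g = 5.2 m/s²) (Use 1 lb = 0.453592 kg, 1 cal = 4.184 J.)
Convert to SI: m = 31.1981 kg, PE = 33158.2 J
h = PE/(mg) = 33158.2/(31.1981·5.2) = 204.4 m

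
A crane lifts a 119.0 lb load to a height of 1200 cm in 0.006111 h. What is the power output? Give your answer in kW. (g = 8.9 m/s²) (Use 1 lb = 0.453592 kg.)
Convert to SI: m = 53.9774 kg, h = 12.0 m, t = 21.9996 s
P = mgh/t = (53.9774)(8.9)(12.0)/21.9996 = 262.041 W = 0.262 kW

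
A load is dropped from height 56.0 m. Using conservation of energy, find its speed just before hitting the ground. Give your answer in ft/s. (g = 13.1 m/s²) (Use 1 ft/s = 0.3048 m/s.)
mgh = ½mv² ⇒ v = √(2gh) = √(2·13.1·56.0) = 38.304 m/s = 125.7 ft/s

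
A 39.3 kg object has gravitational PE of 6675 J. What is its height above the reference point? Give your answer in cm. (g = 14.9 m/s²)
h = PE/(mg) = 6675.0/(39.3·14.9) = 11.3991 m = 1140 cm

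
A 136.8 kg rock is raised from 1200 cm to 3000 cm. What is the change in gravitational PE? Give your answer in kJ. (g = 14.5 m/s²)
Convert to SI: m = 136.8 kg, Δh = 18.0 m
ΔPE = mgΔh = (136.8)(14.5)(18.0) = 35704.8 J = 35.7 kJ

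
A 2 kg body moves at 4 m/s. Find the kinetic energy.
KE = ½mv² = ½(2)(4)² = 16.0 J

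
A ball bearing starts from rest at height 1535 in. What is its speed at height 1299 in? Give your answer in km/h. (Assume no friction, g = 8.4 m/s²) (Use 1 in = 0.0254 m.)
Convert to SI: h₁−h₂ = 5.9944 m
mgh₁ = mgh₂ + ½mv² ⇒ v = √(2g(h₁−h₂)) = √(2·8.4·5.9944) = 10.0352 m/s = 36.13 km/h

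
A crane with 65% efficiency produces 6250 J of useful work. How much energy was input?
W_in = W_out/η = 6250/0.65 = 9615 J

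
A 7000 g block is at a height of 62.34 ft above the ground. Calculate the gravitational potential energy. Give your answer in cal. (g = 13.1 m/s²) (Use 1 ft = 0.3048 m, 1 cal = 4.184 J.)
Convert to SI: m = 7.0 kg, h = 19.0012 m
PE = mgh = (7.0)(13.1)(19.0012) = 1742.41 J = 416.4 cal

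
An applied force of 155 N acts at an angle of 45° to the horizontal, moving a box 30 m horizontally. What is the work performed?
W = F·d·cosθ = (155)(30)cos(45°) = 3288 J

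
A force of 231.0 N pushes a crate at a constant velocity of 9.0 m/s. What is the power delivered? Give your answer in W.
P = Fv = (231.0)(9.0) = 2079 W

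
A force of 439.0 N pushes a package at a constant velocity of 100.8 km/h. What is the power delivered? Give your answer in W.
Convert to SI: F = 439.0 N, v = 28.0 m/s
P = Fv = (439.0)(28.0) = 12290 W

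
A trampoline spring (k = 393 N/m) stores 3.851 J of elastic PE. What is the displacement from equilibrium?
x = √(2·PE/k) = √(2·3.851/393) = 0.14 m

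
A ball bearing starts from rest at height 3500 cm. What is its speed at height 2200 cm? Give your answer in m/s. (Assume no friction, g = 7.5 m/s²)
Convert to SI: h₁−h₂ = 13.0 m
mgh₁ = mgh₂ + ½mv² ⇒ v = √(2g(h₁−h₂)) = √(2·7.5·13.0) = 13.96 m/s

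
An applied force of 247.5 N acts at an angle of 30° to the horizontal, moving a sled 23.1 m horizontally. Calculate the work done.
W = F·d·cosθ = (247.5)(23.1)cos(30°) = 4951 J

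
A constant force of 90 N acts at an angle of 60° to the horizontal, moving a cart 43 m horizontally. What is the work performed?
W = F·d·cosθ = (90)(43)cos(60°) = 1935 J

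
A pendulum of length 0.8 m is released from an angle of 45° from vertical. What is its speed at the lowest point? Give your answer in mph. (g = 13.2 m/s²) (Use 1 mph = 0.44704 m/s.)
h = L(1 − cosθ) = 0.8(1 − cos45°) = 0.234315 m
v = √(2gh) = √(2·13.2·0.234315) = 2.48715 m/s = 5.564 mph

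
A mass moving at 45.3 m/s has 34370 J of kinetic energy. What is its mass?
m = 2·KE/v² = 2·34370/(45.3)² = 33.5 kg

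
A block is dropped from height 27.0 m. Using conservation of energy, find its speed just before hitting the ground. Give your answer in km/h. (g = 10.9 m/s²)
mgh = ½mv² ⇒ v = √(2gh) = √(2·10.9·27.0) = 24.2611 m/s = 87.34 km/h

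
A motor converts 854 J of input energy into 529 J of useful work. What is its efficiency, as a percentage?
η = W_out/W_in = 529/854 = 61.94%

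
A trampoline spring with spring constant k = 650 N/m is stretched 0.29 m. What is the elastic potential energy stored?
PE = ½kx² = ½(650)(0.29)² = 27.33 J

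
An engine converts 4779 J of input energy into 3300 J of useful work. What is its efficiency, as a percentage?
η = W_out/W_in = 3300/4779 = 69.05%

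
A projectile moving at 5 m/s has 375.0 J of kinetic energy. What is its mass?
m = 2·KE/v² = 2·375.0/(5)² = 30.0 kg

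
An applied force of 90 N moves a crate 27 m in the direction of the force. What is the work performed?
W = F·d = (90)(27) = 2430 J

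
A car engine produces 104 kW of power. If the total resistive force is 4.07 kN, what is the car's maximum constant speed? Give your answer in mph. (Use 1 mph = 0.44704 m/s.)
Convert to SI: F = 4070.0 N
P = Fv ⇒ v = P/F = 104000 W/4070.0 N = 25.5528 m/s = 57.16 mph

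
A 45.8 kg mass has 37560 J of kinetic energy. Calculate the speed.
v = √(2·KE/m) = √(2·37560/45.8) = 40.5 m/s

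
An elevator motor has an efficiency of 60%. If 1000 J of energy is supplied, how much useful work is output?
W_out = η·W_in = 0.6·1000 = 600.0 J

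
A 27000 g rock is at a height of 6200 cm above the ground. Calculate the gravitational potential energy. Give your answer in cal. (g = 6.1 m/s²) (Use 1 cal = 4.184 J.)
Convert to SI: m = 27.0 kg, h = 62.0 m
PE = mgh = (27.0)(6.1)(62.0) = 10211.4 J = 2441 cal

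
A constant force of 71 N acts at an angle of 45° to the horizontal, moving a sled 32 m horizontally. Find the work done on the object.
W = F·d·cosθ = (71)(32)cos(45°) = 1607 J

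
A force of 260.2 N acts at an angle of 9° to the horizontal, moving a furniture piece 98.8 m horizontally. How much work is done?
W = F·d·cosθ = (260.2)(98.8)cos(9°) = 25390 J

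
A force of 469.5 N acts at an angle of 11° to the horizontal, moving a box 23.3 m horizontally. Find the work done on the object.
W = F·d·cosθ = (469.5)(23.3)cos(11°) = 10740 J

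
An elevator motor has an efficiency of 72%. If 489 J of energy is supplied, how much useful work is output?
W_out = η·W_in = 0.72·489 = 352.08 J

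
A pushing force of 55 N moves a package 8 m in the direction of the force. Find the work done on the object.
W = F·d = (55)(8) = 440.0 J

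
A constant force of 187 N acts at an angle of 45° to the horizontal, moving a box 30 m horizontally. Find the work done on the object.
W = F·d·cosθ = (187)(30)cos(45°) = 3967 J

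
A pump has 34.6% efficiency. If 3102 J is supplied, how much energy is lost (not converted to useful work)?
W_lost = W_in(1 − η) = 3102·(1 − 0.346) = 2029 J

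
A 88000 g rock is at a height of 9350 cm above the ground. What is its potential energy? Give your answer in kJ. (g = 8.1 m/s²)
Convert to SI: m = 88.0 kg, h = 93.5 m
PE = mgh = (88.0)(8.1)(93.5) = 66646.8 J = 66.65 kJ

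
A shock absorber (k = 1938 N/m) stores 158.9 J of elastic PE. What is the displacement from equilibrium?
x = √(2·PE/k) = √(2·158.9/1938) = 0.4049 m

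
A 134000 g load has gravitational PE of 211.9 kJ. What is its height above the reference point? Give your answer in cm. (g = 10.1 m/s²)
Convert to SI: m = 134.0 kg, PE = 211900 J
h = PE/(mg) = 211900/(134.0·10.1) = 156.569 m = 15660 cm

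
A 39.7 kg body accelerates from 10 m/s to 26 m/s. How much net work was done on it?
W = ΔKE = ½m(v₂² − v₁²) = ½(39.7)(26² − 10²) = 11433.6 J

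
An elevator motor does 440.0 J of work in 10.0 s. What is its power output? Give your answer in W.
P = W/t = 440.0/10.0 = 44.0 W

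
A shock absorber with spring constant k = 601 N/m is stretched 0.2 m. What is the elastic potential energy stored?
PE = ½kx² = ½(601)(0.2)² = 12.02 J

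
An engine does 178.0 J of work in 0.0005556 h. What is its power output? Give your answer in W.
Convert to SI: W = 178.0 J, t = 2.00016 s
P = W/t = 178.0/2.00016 = 88.99 W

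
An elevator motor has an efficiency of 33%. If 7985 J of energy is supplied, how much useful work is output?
W_out = η·W_in = 0.33·7985 = 2635.05 J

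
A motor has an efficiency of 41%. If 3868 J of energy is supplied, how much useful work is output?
W_out = η·W_in = 0.41·3868 = 1585.88 J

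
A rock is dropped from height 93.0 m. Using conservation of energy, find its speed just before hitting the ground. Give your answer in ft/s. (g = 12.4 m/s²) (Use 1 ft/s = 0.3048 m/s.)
mgh = ½mv² ⇒ v = √(2gh) = √(2·12.4·93.0) = 48.025 m/s = 157.6 ft/s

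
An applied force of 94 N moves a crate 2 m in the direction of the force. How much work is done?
W = F·d = (94)(2) = 188.0 J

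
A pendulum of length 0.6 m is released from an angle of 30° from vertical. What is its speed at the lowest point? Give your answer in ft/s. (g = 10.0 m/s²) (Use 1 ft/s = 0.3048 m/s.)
h = L(1 − cosθ) = 0.6(1 − cos30°) = 0.0803848 m
v = √(2gh) = √(2·10.0·0.0803848) = 1.26795 m/s = 4.16 ft/s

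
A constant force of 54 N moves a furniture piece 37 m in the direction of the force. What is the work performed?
W = F·d = (54)(37) = 1998 J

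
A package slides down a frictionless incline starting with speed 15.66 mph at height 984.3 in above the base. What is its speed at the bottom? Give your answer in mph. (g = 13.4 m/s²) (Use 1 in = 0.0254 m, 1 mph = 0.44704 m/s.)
Convert to SI: v₀ = 7.00065 m/s, h = 25.0012 m
½mv₀² + mgh = ½mv² ⇒ v = √(v₀² + 2gh) = √(7.00065² + 2·13.4·25.0012) = 26.815 m/s = 59.98 mph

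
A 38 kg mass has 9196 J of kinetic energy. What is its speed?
v = √(2·KE/m) = √(2·9196/38) = 22.0 m/s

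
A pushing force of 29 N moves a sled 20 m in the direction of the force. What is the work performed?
W = F·d = (29)(20) = 580.0 J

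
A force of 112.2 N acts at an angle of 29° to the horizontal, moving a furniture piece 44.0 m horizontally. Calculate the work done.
W = F·d·cosθ = (112.2)(44.0)cos(29°) = 4318 J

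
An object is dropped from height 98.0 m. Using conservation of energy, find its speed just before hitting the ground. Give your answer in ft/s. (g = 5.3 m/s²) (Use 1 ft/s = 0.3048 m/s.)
mgh = ½mv² ⇒ v = √(2gh) = √(2·5.3·98.0) = 32.2304 m/s = 105.7 ft/s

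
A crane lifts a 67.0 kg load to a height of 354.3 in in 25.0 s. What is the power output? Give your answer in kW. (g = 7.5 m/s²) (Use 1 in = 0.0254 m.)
Convert to SI: m = 67.0 kg, h = 8.99922 m, t = 25.0 s
P = mgh/t = (67.0)(7.5)(8.99922)/25.0 = 180.884 W = 0.1809 kW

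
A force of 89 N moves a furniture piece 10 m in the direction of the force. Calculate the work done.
W = F·d = (89)(10) = 890.0 J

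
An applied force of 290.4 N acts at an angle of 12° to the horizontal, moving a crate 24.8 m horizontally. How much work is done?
W = F·d·cosθ = (290.4)(24.8)cos(12°) = 7045 J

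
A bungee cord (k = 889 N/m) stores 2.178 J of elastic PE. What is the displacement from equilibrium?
x = √(2·PE/k) = √(2·2.178/889) = 0.07 m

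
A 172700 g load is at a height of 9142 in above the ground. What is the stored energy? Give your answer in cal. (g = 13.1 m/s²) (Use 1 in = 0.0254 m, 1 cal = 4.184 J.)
Convert to SI: m = 172.7 kg, h = 232.207 m
PE = mgh = (172.7)(13.1)(232.207) = 525338 J = 125600 cal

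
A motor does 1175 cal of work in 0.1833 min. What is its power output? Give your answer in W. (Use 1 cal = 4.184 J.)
Convert to SI: W = 4916.2 J, t = 10.998 s
P = W/t = 4916.2/10.998 = 447.0 W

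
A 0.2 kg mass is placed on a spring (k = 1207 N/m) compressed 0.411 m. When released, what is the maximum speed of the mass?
½kx² = ½mv² ⇒ v = x√(k/m) = (0.411)√(1207/0.2) = 31.93 m/s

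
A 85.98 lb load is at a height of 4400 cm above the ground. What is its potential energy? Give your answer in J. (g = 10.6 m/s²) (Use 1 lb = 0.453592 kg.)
Convert to SI: m = 38.9998 kg, h = 44.0 m
PE = mgh = (38.9998)(10.6)(44.0) = 18190 J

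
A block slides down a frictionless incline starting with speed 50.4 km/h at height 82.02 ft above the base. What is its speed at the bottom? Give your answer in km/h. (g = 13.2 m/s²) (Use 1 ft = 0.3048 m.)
Convert to SI: v₀ = 14.0 m/s, h = 24.9997 m
½mv₀² + mgh = ½mv² ⇒ v = √(v₀² + 2gh) = √(14.0² + 2·13.2·24.9997) = 29.2573 m/s = 105.3 km/h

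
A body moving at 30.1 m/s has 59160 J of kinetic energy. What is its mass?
m = 2·KE/v² = 2·59160/(30.1)² = 130.6 kg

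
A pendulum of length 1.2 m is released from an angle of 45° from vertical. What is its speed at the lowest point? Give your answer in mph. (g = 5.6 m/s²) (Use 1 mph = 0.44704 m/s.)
h = L(1 − cosθ) = 1.2(1 − cos45°) = 0.351472 m
v = √(2gh) = √(2·5.6·0.351472) = 1.98406 m/s = 4.438 mph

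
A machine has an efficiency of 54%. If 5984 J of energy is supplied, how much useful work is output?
W_out = η·W_in = 0.54·5984 = 3231.36 J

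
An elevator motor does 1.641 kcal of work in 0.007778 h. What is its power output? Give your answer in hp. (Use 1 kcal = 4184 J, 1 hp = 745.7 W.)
Convert to SI: W = 6865.94 J, t = 28.0008 s
P = W/t = 6865.94/28.0008 = 245.205 W = 0.3288 hp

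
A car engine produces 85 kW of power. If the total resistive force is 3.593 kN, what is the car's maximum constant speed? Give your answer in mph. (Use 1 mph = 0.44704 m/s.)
Convert to SI: F = 3593.0 N
P = Fv ⇒ v = P/F = 85000 W/3593.0 N = 23.6571 m/s = 52.92 mph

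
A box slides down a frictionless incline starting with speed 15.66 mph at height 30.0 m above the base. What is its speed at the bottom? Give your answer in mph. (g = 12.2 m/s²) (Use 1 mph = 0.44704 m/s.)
Convert to SI: v₀ = 7.00065 m/s, h = 30.0 m
½mv₀² + mgh = ½mv² ⇒ v = √(v₀² + 2gh) = √(7.00065² + 2·12.2·30.0) = 27.9465 m/s = 62.51 mph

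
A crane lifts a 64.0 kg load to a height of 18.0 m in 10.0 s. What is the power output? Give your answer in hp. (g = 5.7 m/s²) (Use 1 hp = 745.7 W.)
P = mgh/t = (64.0)(5.7)(18.0)/10.0 = 656.64 W = 0.8806 hp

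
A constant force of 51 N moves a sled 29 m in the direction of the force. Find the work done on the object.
W = F·d = (51)(29) = 1479 J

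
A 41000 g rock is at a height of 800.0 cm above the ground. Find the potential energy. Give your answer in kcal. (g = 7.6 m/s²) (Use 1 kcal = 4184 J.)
Convert to SI: m = 41.0 kg, h = 8.0 m
PE = mgh = (41.0)(7.6)(8.0) = 2492.8 J = 0.5958 kcal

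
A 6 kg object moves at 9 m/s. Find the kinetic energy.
KE = ½mv² = ½(6)(9)² = 243.0 J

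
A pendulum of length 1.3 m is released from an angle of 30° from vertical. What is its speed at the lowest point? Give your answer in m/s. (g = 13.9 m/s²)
h = L(1 − cosθ) = 1.3(1 − cos30°) = 0.174167 m
v = √(2gh) = √(2·13.9·0.174167) = 2.2 m/s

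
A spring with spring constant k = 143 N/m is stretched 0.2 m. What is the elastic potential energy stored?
PE = ½kx² = ½(143)(0.2)² = 2.86 J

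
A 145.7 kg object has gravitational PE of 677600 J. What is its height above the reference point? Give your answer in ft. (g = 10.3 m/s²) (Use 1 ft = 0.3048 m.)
h = PE/(mg) = 677600/(145.7·10.3) = 451.52 m = 1481 ft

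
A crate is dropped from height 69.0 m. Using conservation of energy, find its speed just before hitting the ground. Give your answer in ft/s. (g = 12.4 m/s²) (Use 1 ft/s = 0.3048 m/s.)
mgh = ½mv² ⇒ v = √(2gh) = √(2·12.4·69.0) = 41.3667 m/s = 135.7 ft/s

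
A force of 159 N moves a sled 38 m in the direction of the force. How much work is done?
W = F·d = (159)(38) = 6042 J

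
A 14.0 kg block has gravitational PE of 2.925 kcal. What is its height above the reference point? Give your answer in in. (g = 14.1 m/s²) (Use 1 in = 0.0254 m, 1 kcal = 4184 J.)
Convert to SI: m = 14.0 kg, PE = 12238.2 J
h = PE/(mg) = 12238.2/(14.0·14.1) = 61.997 m = 2441 in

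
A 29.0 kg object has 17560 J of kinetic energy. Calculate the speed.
v = √(2·KE/m) = √(2·17560/29.0) = 34.8 m/s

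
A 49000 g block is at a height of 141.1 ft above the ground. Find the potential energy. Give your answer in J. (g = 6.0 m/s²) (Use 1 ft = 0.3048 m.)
Convert to SI: m = 49.0 kg, h = 43.0073 m
PE = mgh = (49.0)(6.0)(43.0073) = 12640 J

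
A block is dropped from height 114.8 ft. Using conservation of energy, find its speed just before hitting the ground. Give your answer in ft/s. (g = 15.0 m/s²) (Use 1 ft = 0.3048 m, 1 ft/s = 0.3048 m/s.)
Convert to SI: h = 34.991 m
mgh = ½mv² ⇒ v = √(2gh) = √(2·15.0·34.991) = 32.3996 m/s = 106.3 ft/s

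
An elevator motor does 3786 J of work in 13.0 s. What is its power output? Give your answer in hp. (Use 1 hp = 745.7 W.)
P = W/t = 3786.0/13.0 = 291.231 W = 0.3905 hp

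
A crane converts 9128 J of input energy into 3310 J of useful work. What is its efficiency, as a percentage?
η = W_out/W_in = 3310/9128 = 36.26%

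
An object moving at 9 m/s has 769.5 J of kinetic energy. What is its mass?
m = 2·KE/v² = 2·769.5/(9)² = 19.0 kg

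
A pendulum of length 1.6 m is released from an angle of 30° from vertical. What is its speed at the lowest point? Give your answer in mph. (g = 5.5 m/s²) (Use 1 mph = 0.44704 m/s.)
h = L(1 − cosθ) = 1.6(1 − cos30°) = 0.214359 m
v = √(2gh) = √(2·5.5·0.214359) = 1.53556 m/s = 3.435 mph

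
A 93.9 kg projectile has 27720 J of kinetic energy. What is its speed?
v = √(2·KE/m) = √(2·27720/93.9) = 24.3 m/s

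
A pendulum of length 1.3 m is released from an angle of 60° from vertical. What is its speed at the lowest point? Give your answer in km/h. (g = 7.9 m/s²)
h = L(1 − cosθ) = 1.3(1 − cos60°) = 0.65 m
v = √(2gh) = √(2·7.9·0.65) = 3.20468 m/s = 11.54 km/h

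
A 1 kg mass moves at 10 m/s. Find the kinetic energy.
KE = ½mv² = ½(1)(10)² = 50.0 J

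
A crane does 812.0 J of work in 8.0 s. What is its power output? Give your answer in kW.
P = W/t = 812.0/8.0 = 101.5 W = 0.1015 kW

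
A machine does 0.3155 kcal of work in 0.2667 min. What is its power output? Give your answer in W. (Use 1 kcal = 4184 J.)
Convert to SI: W = 1320.05 J, t = 16.002 s
P = W/t = 1320.05/16.002 = 82.49 W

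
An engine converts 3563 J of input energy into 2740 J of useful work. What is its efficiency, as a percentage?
η = W_out/W_in = 2740/3563 = 76.9%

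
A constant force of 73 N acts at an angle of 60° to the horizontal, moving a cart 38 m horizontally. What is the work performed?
W = F·d·cosθ = (73)(38)cos(60°) = 1387 J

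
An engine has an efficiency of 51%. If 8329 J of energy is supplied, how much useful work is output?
W_out = η·W_in = 0.51·8329 = 4247.79 J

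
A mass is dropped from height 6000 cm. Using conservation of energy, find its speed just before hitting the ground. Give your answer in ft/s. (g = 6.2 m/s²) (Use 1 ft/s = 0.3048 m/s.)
Convert to SI: h = 60.0 m
mgh = ½mv² ⇒ v = √(2gh) = √(2·6.2·60.0) = 27.2764 m/s = 89.49 ft/s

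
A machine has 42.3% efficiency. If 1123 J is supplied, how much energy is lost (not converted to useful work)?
W_lost = W_in(1 − η) = 1123·(1 − 0.423) = 648.0 J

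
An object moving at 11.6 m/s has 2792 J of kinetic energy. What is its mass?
m = 2·KE/v² = 2·2792/(11.6)² = 41.5 kg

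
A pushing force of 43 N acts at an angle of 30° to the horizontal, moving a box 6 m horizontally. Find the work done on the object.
W = F·d·cosθ = (43)(6)cos(30°) = 223.4 J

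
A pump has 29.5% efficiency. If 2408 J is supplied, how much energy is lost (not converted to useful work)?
W_lost = W_in(1 − η) = 2408·(1 − 0.295) = 1698 J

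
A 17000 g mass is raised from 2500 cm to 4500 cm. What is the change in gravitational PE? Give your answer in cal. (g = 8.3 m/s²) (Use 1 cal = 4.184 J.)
Convert to SI: m = 17.0 kg, Δh = 20.0 m
ΔPE = mgΔh = (17.0)(8.3)(20.0) = 2822.0 J = 674.5 cal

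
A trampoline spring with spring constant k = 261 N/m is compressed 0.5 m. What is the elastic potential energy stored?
PE = ½kx² = ½(261)(0.5)² = 32.63 J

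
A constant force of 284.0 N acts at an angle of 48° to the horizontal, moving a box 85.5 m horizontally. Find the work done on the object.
W = F·d·cosθ = (284.0)(85.5)cos(48°) = 16250 J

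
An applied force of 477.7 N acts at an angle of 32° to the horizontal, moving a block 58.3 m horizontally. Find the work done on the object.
W = F·d·cosθ = (477.7)(58.3)cos(32°) = 23620 J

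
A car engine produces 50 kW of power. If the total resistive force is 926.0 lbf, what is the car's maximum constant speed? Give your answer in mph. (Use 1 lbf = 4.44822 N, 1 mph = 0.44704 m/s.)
Convert to SI: F = 4119.05 N
P = Fv ⇒ v = P/F = 50000 W/4119.05 N = 12.1387 m/s = 27.15 mph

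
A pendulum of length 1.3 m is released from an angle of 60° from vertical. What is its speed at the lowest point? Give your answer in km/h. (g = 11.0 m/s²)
h = L(1 − cosθ) = 1.3(1 − cos60°) = 0.65 m
v = √(2gh) = √(2·11.0·0.65) = 3.78153 m/s = 13.61 km/h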